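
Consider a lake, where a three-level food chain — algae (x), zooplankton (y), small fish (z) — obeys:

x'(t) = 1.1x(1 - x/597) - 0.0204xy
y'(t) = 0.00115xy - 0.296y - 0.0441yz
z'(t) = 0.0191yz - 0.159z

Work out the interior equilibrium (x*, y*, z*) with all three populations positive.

x* ≈ 505, y* ≈ 8.32, z* ≈ 6.45

From dz/dt = 0: 0.0191y* = 0.159, so y* = 8.32.
From dx/dt = 0: 1.1(1 - x*/597) = 0.0204·8.32, giving x* = 597·(1 - 0.154) = 505.
From dy/dt = 0: 0.00115·505 - 0.296 = 0.0441z*, so z* = 0.285/0.0441 = 6.45.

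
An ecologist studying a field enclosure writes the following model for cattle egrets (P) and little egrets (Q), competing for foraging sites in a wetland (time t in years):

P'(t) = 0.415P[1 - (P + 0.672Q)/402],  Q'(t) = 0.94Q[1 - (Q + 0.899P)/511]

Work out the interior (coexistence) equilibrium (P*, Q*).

Setting both brackets to zero gives the nullclines P + 0.672Q = 402 and 0.899P + Q = 511.
Substituting Q = 511 - 0.899P into the first: P(1 - 0.672·0.899) = 402 - 0.672·511.
So P* = 58.6/0.396 = 148, and then Q* = 511 - 0.899·148 = 378.

P* ≈ 148, Q* ≈ 378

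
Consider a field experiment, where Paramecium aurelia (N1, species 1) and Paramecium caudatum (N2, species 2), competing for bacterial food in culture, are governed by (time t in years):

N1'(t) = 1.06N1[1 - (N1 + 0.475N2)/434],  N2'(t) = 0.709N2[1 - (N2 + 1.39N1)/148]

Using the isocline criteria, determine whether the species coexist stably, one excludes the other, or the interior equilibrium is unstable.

species 1 excludes species 2

Compare the nullcline intercepts: K1/α12 = 434/0.475 = 914 > K2 = 148; K2/α21 = 148/1.39 = 106 < K1 = 434.
Since the inequalities point opposite ways, species 1 can invade but species 2 cannot.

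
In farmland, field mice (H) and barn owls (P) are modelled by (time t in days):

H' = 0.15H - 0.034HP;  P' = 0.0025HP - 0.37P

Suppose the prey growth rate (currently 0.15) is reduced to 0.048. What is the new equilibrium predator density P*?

At the interior fixed point, setting dH/dt = 0 with H > 0 fixes P* = (prey growth rate)/(HP coefficient) — independent of the other coefficients.
With the change, P* = 0.048/0.034 = 1.41; it falls from 4.41.

P* ≈ 1.41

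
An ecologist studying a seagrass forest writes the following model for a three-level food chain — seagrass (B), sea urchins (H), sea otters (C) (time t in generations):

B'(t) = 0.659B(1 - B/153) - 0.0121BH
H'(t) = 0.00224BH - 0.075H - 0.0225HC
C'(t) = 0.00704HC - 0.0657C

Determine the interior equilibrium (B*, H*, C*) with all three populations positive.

B* ≈ 127, H* ≈ 9.33, C* ≈ 9.29

From dC/dt = 0: 0.00704H* = 0.0657, so H* = 9.33.
From dB/dt = 0: 0.659(1 - B*/153) = 0.0121·9.33, giving B* = 153·(1 - 0.171) = 127.
From dH/dt = 0: 0.00224·127 - 0.075 = 0.0225C*, so C* = 0.209/0.0225 = 9.29.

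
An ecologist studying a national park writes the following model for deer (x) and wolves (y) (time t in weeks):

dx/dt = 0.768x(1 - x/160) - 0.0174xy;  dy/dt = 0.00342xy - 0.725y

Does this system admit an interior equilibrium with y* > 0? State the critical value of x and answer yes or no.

The predator equation gives dy/dt > 0 only when x > 0.725/0.00342 = 212.
Without the predator, x → K = 160. Since 160 < 212, the predator cannot invade.

Threshold x = 212; K < 212, so no, the predator goes extinct.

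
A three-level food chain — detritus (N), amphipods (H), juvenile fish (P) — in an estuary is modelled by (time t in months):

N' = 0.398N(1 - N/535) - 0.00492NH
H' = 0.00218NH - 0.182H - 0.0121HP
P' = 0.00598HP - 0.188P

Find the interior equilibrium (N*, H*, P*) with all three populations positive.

From dP/dt = 0: 0.00598H* = 0.188, so H* = 31.4.
From dN/dt = 0: 0.398(1 - N*/535) = 0.00492·31.4, giving N* = 535·(1 - 0.389) = 327.
From dH/dt = 0: 0.00218·327 - 0.182 = 0.0121P*, so P* = 0.531/0.0121 = 43.9.

N* ≈ 327, H* ≈ 31.4, P* ≈ 43.9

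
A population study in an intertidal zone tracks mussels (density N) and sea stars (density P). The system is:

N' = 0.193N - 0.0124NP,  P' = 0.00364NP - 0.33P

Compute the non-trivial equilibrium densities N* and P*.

N* ≈ 90.7, P* ≈ 15.6

Set dP/dt = 0 with P > 0: 0.00364N - 0.33 = 0, so N* = 0.33/0.00364 = 90.7.
Set dN/dt = 0 with N > 0: 0.193 - 0.0124P = 0, so P* = 0.193/0.0124 = 15.6.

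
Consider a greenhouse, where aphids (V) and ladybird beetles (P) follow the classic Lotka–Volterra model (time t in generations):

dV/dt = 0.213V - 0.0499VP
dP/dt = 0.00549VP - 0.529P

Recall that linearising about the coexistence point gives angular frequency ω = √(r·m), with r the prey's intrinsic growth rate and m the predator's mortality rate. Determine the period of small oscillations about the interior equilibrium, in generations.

Here r = 0.213 and m = 0.529, so r·m = 0.113.
ω = √0.113 = 0.336 per generation, hence T = 2π/ω ≈ 18.7 generations.

T ≈ 18.7 generations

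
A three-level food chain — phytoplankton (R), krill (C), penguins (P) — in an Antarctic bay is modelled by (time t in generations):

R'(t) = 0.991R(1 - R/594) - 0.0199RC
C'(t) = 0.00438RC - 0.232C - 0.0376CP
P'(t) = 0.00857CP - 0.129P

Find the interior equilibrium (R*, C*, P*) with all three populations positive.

From dP/dt = 0: 0.00857C* = 0.129, so C* = 15.1.
From dR/dt = 0: 0.991(1 - R*/594) = 0.0199·15.1, giving R* = 594·(1 - 0.302) = 414.
From dC/dt = 0: 0.00438·414 - 0.232 = 0.0376P*, so P* = 1.58/0.0376 = 42.1.

R* ≈ 414, C* ≈ 15.1, P* ≈ 42.1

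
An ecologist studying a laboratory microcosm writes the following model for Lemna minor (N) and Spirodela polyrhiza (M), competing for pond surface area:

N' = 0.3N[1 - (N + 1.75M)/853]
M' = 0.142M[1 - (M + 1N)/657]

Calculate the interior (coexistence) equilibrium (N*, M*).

Setting both brackets to zero gives the nullclines N + 1.75M = 853 and 1N + M = 657.
Substituting M = 657 - 1N into the first: N(1 - 1.75·1) = 853 - 1.75·657.
So N* = -297/-0.75 = 396, and then M* = 657 - 1·396 = 261.

N* ≈ 396, M* ≈ 261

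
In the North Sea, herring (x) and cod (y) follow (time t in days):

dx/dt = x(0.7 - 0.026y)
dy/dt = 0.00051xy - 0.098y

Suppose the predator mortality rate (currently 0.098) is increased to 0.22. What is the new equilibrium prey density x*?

x* ≈ 431

At the interior fixed point, setting dy/dt = 0 with y > 0 fixes x* = (predator death rate)/(xy coefficient) — independent of the other coefficients.
With the change, x* = 0.22/0.00051 = 431; it rises from 192.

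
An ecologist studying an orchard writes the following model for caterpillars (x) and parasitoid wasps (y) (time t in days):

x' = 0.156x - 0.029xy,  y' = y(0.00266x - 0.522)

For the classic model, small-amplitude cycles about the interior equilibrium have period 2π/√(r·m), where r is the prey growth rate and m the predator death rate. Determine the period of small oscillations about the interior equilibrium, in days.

T ≈ 22 days

Here r = 0.156 and m = 0.522, so r·m = 0.0814.
ω = √0.0814 = 0.285 per day, hence T = 2π/ω ≈ 22 days.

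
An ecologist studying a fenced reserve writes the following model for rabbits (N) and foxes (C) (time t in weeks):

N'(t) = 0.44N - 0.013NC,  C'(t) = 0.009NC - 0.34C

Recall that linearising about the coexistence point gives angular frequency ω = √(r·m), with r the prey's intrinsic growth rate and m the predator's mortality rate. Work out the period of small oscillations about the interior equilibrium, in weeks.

T ≈ 16.2 weeks

Here r = 0.44 and m = 0.34, so r·m = 0.15.
ω = √0.15 = 0.387 per week, hence T = 2π/ω ≈ 16.2 weeks.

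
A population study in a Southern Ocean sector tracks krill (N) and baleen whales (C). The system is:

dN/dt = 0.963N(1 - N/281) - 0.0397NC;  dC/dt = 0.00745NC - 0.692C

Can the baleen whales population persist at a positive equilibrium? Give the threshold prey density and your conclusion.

Threshold N = 92.9; K > 92.9, so yes, the predator persists.

The predator equation gives dC/dt > 0 only when N > 0.692/0.00745 = 92.9.
Without the predator, N → K = 281. Since 281 > 92.9, the predator can invade and persist.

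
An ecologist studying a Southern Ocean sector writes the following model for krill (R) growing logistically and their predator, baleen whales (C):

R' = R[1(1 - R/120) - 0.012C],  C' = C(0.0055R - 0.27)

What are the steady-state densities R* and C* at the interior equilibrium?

R* ≈ 49.1, C* ≈ 49.2

From dC/dt = 0 with C > 0: 0.0055R* = 0.27, so R* = 49.1.
Substitute into dR/dt = 0: 1(1 - 49.1/120) = 0.012C*.
The bracket is 0.591, giving C* = 0.591/0.012 = 49.2.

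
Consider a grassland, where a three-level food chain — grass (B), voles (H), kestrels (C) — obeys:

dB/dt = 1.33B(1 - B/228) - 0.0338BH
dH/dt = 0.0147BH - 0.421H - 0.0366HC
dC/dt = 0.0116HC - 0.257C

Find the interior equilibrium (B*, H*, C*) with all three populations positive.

B* ≈ 99.6, H* ≈ 22.2, C* ≈ 28.5

From dC/dt = 0: 0.0116H* = 0.257, so H* = 22.2.
From dB/dt = 0: 1.33(1 - B*/228) = 0.0338·22.2, giving B* = 228·(1 - 0.563) = 99.6.
From dH/dt = 0: 0.0147·99.6 - 0.421 = 0.0366C*, so C* = 1.04/0.0366 = 28.5.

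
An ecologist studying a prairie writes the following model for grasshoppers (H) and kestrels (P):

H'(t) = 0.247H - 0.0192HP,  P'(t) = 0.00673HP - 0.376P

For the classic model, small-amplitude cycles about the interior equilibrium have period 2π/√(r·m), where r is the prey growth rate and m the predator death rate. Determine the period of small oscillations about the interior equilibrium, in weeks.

T ≈ 20.6 weeks

Here r = 0.247 and m = 0.376, so r·m = 0.0929.
ω = √0.0929 = 0.305 per week, hence T = 2π/ω ≈ 20.6 weeks.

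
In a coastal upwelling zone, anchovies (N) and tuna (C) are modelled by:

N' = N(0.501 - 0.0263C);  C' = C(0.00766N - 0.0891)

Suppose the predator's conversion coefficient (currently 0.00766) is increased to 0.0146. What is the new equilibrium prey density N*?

At the interior fixed point, setting dC/dt = 0 with C > 0 fixes N* = (predator death rate)/(NC coefficient) — independent of the other coefficients.
With the change, N* = 0.0891/0.0146 = 6.1; it falls from 11.6.

N* ≈ 6.1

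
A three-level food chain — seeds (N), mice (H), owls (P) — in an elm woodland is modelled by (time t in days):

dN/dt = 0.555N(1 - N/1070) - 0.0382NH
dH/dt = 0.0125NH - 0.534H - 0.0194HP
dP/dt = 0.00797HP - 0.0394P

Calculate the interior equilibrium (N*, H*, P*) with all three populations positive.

N* ≈ 706, H* ≈ 4.94, P* ≈ 427

From dP/dt = 0: 0.00797H* = 0.0394, so H* = 4.94.
From dN/dt = 0: 0.555(1 - N*/1070) = 0.0382·4.94, giving N* = 1070·(1 - 0.34) = 706.
From dH/dt = 0: 0.0125·706 - 0.534 = 0.0194P*, so P* = 8.29/0.0194 = 427.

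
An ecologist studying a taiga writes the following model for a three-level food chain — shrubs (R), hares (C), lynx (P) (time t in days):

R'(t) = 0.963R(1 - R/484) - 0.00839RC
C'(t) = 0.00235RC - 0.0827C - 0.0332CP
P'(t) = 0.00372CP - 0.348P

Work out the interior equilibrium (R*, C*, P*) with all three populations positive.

R* ≈ 89.5, C* ≈ 93.5, P* ≈ 3.85

From dP/dt = 0: 0.00372C* = 0.348, so C* = 93.5.
From dR/dt = 0: 0.963(1 - R*/484) = 0.00839·93.5, giving R* = 484·(1 - 0.815) = 89.5.
From dC/dt = 0: 0.00235·89.5 - 0.0827 = 0.0332P*, so P* = 0.128/0.0332 = 3.85.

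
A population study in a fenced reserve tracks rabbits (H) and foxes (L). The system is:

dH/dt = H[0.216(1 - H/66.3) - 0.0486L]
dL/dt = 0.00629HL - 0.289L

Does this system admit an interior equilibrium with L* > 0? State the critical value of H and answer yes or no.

The predator equation gives dL/dt > 0 only when H > 0.289/0.00629 = 45.9.
Without the predator, H → K = 66.3. Since 66.3 > 45.9, the predator can invade and persist.

Threshold H = 45.9; K > 45.9, so yes, the predator persists.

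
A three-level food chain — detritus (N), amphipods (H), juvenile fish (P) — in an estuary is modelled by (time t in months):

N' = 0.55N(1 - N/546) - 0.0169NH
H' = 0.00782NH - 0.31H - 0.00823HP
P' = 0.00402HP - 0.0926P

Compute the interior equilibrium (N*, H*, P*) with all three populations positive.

N* ≈ 160, H* ≈ 23, P* ≈ 114

From dP/dt = 0: 0.00402H* = 0.0926, so H* = 23.
From dN/dt = 0: 0.55(1 - N*/546) = 0.0169·23, giving N* = 546·(1 - 0.708) = 160.
From dH/dt = 0: 0.00782·160 - 0.31 = 0.00823P*, so P* = 0.938/0.00823 = 114.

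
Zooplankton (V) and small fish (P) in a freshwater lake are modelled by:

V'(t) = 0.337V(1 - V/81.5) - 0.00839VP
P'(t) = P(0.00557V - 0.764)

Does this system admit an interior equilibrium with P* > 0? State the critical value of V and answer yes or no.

The predator equation gives dP/dt > 0 only when V > 0.764/0.00557 = 137.
Without the predator, V → K = 81.5. Since 81.5 < 137, the predator cannot invade.

Threshold V = 137; K < 137, so no, the predator goes extinct.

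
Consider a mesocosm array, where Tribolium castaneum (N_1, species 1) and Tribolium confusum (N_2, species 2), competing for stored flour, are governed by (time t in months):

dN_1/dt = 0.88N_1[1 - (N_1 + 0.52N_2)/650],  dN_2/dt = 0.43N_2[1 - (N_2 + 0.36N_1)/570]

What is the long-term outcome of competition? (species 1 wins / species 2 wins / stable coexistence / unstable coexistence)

stable coexistence

Compare the nullcline intercepts: K1/α12 = 650/0.52 = 1250 > K2 = 570; K2/α21 = 570/0.36 = 1580 > K1 = 650.
Since both inequalities hold, each species can invade when rare, so the interior equilibrium is stable.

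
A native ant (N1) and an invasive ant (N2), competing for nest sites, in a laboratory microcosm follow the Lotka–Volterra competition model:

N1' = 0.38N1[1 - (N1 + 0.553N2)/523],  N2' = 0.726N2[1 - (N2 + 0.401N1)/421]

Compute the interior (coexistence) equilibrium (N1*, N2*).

Setting both brackets to zero gives the nullclines N1 + 0.553N2 = 523 and 0.401N1 + N2 = 421.
Substituting N2 = 421 - 0.401N1 into the first: N1(1 - 0.553·0.401) = 523 - 0.553·421.
So N1* = 290/0.778 = 373, and then N2* = 421 - 0.401·373 = 271.

N1* ≈ 373, N2* ≈ 271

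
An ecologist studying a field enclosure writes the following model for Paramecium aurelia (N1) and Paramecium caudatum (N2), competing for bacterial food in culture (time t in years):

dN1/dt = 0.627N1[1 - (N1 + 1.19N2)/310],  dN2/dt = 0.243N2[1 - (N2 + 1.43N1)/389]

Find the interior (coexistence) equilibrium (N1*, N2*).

N1* ≈ 218, N2* ≈ 77.4

Setting both brackets to zero gives the nullclines N1 + 1.19N2 = 310 and 1.43N1 + N2 = 389.
Substituting N2 = 389 - 1.43N1 into the first: N1(1 - 1.19·1.43) = 310 - 1.19·389.
So N1* = -153/-0.702 = 218, and then N2* = 389 - 1.43·218 = 77.4.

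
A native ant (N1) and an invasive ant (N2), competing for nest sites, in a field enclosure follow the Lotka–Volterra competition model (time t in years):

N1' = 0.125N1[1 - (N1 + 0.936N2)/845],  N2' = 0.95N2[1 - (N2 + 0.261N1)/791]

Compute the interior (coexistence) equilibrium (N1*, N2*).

N1* ≈ 138, N2* ≈ 755

Setting both brackets to zero gives the nullclines N1 + 0.936N2 = 845 and 0.261N1 + N2 = 791.
Substituting N2 = 791 - 0.261N1 into the first: N1(1 - 0.936·0.261) = 845 - 0.936·791.
So N1* = 105/0.756 = 138, and then N2* = 791 - 0.261·138 = 755.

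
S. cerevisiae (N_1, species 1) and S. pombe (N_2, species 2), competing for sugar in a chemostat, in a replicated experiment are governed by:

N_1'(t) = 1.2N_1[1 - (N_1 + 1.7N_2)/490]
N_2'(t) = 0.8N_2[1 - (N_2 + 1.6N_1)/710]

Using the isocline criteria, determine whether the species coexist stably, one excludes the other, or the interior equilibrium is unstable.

Compare the nullcline intercepts: K1/α12 = 490/1.7 = 288 < K2 = 710; K2/α21 = 710/1.6 = 444 < K1 = 490.
Since both are reversed, neither can invade when rare; the interior point is a saddle.

unstable coexistence (outcome depends on initial conditions)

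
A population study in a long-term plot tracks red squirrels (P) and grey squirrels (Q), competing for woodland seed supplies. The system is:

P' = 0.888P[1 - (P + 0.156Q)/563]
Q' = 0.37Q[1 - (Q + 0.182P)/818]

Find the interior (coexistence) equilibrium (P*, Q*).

Setting both brackets to zero gives the nullclines P + 0.156Q = 563 and 0.182P + Q = 818.
Substituting Q = 818 - 0.182P into the first: P(1 - 0.156·0.182) = 563 - 0.156·818.
So P* = 435/0.972 = 448, and then Q* = 818 - 0.182·448 = 736.

P* ≈ 448, Q* ≈ 736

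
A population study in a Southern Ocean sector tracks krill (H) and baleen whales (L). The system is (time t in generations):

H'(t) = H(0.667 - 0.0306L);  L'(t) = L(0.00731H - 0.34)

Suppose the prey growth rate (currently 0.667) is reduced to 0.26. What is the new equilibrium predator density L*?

L* ≈ 8.5

At the interior fixed point, setting dH/dt = 0 with H > 0 fixes L* = (prey growth rate)/(HL coefficient) — independent of the other coefficients.
With the change, L* = 0.26/0.0306 = 8.5; it falls from 21.8.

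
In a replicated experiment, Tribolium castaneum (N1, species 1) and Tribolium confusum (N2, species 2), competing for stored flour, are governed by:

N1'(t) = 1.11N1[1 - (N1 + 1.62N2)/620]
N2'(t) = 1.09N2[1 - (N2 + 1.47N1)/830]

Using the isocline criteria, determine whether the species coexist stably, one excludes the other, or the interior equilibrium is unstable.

unstable coexistence (outcome depends on initial conditions)

Compare the nullcline intercepts: K1/α12 = 620/1.62 = 383 < K2 = 830; K2/α21 = 830/1.47 = 565 < K1 = 620.
Since both are reversed, neither can invade when rare; the interior point is a saddle.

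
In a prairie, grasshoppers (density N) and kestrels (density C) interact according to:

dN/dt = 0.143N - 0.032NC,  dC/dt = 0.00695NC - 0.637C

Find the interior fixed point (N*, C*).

N* ≈ 91.7, C* ≈ 4.47

Set dC/dt = 0 with C > 0: 0.00695N - 0.637 = 0, so N* = 0.637/0.00695 = 91.7.
Set dN/dt = 0 with N > 0: 0.143 - 0.032C = 0, so C* = 0.143/0.032 = 4.47.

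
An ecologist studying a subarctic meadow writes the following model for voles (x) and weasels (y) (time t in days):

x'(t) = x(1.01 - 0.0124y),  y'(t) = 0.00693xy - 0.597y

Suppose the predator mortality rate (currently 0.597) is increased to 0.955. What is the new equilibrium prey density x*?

At the interior fixed point, setting dy/dt = 0 with y > 0 fixes x* = (predator death rate)/(xy coefficient) — independent of the other coefficients.
With the change, x* = 0.955/0.00693 = 138; it rises from 86.1.

x* ≈ 138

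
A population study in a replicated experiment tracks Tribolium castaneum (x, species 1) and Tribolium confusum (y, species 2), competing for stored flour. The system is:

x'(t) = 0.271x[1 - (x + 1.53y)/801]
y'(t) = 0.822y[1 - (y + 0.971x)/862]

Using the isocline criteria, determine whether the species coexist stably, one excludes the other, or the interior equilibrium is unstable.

Compare the nullcline intercepts: K1/α12 = 801/1.53 = 524 < K2 = 862; K2/α21 = 862/0.971 = 888 > K1 = 801.
Since the inequalities point opposite ways, species 2 can invade but species 1 cannot.

species 2 excludes species 1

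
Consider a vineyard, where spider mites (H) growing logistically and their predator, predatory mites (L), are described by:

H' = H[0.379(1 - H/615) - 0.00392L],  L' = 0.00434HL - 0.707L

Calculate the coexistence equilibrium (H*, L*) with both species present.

H* ≈ 163, L* ≈ 71.1

From dL/dt = 0 with L > 0: 0.00434H* = 0.707, so H* = 163.
Substitute into dH/dt = 0: 0.379(1 - 163/615) = 0.00392L*.
The bracket is 0.735, giving L* = 0.279/0.00392 = 71.1.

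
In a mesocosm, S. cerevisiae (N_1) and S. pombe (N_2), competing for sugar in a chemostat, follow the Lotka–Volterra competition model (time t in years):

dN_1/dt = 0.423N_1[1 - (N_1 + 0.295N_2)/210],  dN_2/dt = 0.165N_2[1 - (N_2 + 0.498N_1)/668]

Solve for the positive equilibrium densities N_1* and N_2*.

Setting both brackets to zero gives the nullclines N_1 + 0.295N_2 = 210 and 0.498N_1 + N_2 = 668.
Substituting N_2 = 668 - 0.498N_1 into the first: N_1(1 - 0.295·0.498) = 210 - 0.295·668.
So N_1* = 12.9/0.853 = 15.2, and then N_2* = 668 - 0.498·15.2 = 660.

N_1* ≈ 15.2, N_2* ≈ 660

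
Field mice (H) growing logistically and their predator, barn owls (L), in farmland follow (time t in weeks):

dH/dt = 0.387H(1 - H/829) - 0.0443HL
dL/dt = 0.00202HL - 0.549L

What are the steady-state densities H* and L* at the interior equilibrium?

H* ≈ 272, L* ≈ 5.87

From dL/dt = 0 with L > 0: 0.00202H* = 0.549, so H* = 272.
Substitute into dH/dt = 0: 0.387(1 - 272/829) = 0.0443L*.
The bracket is 0.672, giving L* = 0.26/0.0443 = 5.87.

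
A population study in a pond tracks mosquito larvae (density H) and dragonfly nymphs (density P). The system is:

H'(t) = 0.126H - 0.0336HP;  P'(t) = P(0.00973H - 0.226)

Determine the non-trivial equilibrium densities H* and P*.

H* ≈ 23.2, P* ≈ 3.75

Set dP/dt = 0 with P > 0: 0.00973H - 0.226 = 0, so H* = 0.226/0.00973 = 23.2.
Set dH/dt = 0 with H > 0: 0.126 - 0.0336P = 0, so P* = 0.126/0.0336 = 3.75.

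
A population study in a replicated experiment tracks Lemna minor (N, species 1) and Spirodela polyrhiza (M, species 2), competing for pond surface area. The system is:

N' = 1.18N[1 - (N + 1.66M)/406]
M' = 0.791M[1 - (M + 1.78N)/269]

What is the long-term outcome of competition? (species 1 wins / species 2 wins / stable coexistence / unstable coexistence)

unstable coexistence (outcome depends on initial conditions)

Compare the nullcline intercepts: K1/α12 = 406/1.66 = 245 < K2 = 269; K2/α21 = 269/1.78 = 151 < K1 = 406.
Since both are reversed, neither can invade when rare; the interior point is a saddle.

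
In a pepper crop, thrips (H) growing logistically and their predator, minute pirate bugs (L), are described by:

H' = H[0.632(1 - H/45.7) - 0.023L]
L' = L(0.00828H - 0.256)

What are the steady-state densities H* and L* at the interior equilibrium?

From dL/dt = 0 with L > 0: 0.00828H* = 0.256, so H* = 30.9.
Substitute into dH/dt = 0: 0.632(1 - 30.9/45.7) = 0.023L*.
The bracket is 0.323, giving L* = 0.204/0.023 = 8.89.

H* ≈ 30.9, L* ≈ 8.89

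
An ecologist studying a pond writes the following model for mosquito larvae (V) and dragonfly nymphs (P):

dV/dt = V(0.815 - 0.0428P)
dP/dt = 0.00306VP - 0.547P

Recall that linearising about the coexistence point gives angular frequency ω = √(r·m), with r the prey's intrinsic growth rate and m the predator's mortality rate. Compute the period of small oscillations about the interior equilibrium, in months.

Here r = 0.815 and m = 0.547, so r·m = 0.446.
ω = √0.446 = 0.668 per month, hence T = 2π/ω ≈ 9.41 months.

T ≈ 9.41 months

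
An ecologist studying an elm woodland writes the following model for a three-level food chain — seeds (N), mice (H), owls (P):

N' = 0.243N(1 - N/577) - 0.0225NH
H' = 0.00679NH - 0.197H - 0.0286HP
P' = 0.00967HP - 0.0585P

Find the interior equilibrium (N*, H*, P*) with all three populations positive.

N* ≈ 254, H* ≈ 6.05, P* ≈ 53.4

From dP/dt = 0: 0.00967H* = 0.0585, so H* = 6.05.
From dN/dt = 0: 0.243(1 - N*/577) = 0.0225·6.05, giving N* = 577·(1 - 0.56) = 254.
From dH/dt = 0: 0.00679·254 - 0.197 = 0.0286P*, so P* = 1.53/0.0286 = 53.4.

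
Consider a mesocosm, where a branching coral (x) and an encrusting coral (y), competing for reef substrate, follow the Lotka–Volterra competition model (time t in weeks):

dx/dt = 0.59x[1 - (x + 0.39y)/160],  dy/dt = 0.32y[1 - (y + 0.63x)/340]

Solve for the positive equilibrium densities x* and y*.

Setting both brackets to zero gives the nullclines x + 0.39y = 160 and 0.63x + y = 340.
Substituting y = 340 - 0.63x into the first: x(1 - 0.39·0.63) = 160 - 0.39·340.
So x* = 27.4/0.754 = 36.3, and then y* = 340 - 0.63·36.3 = 317.

x* ≈ 36.3, y* ≈ 317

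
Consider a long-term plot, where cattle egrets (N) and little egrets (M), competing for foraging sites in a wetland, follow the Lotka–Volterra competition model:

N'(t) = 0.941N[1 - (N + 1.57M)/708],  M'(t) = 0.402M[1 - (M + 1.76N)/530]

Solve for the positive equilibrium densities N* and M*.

N* ≈ 70.4, M* ≈ 406

Setting both brackets to zero gives the nullclines N + 1.57M = 708 and 1.76N + M = 530.
Substituting M = 530 - 1.76N into the first: N(1 - 1.57·1.76) = 708 - 1.57·530.
So N* = -124/-1.76 = 70.4, and then M* = 530 - 1.76·70.4 = 406.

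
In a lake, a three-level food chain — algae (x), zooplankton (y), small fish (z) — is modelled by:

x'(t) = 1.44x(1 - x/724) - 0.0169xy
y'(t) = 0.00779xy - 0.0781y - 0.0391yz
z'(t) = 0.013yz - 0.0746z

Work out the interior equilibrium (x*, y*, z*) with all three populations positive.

x* ≈ 675, y* ≈ 5.74, z* ≈ 133

From dz/dt = 0: 0.013y* = 0.0746, so y* = 5.74.
From dx/dt = 0: 1.44(1 - x*/724) = 0.0169·5.74, giving x* = 724·(1 - 0.0673) = 675.
From dy/dt = 0: 0.00779·675 - 0.0781 = 0.0391z*, so z* = 5.18/0.0391 = 133.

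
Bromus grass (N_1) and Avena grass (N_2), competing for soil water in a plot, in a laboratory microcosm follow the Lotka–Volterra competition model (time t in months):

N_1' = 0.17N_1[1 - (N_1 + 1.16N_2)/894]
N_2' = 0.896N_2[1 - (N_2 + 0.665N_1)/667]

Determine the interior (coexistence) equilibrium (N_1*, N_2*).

N_1* ≈ 526, N_2* ≈ 317

Setting both brackets to zero gives the nullclines N_1 + 1.16N_2 = 894 and 0.665N_1 + N_2 = 667.
Substituting N_2 = 667 - 0.665N_1 into the first: N_1(1 - 1.16·0.665) = 894 - 1.16·667.
So N_1* = 120/0.229 = 526, and then N_2* = 667 - 0.665·526 = 317.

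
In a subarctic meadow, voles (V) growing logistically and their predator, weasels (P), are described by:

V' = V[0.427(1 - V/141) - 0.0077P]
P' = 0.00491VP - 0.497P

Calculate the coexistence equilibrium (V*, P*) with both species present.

From dP/dt = 0 with P > 0: 0.00491V* = 0.497, so V* = 101.
Substitute into dV/dt = 0: 0.427(1 - 101/141) = 0.0077P*.
The bracket is 0.282, giving P* = 0.12/0.0077 = 15.6.

V* ≈ 101, P* ≈ 15.6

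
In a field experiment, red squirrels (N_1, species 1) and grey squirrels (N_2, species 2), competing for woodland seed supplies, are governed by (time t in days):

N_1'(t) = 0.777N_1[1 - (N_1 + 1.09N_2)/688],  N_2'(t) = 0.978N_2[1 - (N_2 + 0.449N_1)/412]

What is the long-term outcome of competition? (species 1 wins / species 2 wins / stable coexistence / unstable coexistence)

Compare the nullcline intercepts: K1/α12 = 688/1.09 = 631 > K2 = 412; K2/α21 = 412/0.449 = 918 > K1 = 688.
Since both inequalities hold, each species can invade when rare, so the interior equilibrium is stable.

stable coexistence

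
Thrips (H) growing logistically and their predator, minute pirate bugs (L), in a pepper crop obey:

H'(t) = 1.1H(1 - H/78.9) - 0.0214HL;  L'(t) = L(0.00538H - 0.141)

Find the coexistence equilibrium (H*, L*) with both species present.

H* ≈ 26.2, L* ≈ 34.3

From dL/dt = 0 with L > 0: 0.00538H* = 0.141, so H* = 26.2.
Substitute into dH/dt = 0: 1.1(1 - 26.2/78.9) = 0.0214L*.
The bracket is 0.668, giving L* = 0.735/0.0214 = 34.3.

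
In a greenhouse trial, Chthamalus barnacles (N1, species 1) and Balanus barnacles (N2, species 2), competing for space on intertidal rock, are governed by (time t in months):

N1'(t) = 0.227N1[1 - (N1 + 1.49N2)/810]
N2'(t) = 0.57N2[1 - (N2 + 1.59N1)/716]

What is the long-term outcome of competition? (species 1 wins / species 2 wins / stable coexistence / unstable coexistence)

unstable coexistence (outcome depends on initial conditions)

Compare the nullcline intercepts: K1/α12 = 810/1.49 = 544 < K2 = 716; K2/α21 = 716/1.59 = 450 < K1 = 810.
Since both are reversed, neither can invade when rare; the interior point is a saddle.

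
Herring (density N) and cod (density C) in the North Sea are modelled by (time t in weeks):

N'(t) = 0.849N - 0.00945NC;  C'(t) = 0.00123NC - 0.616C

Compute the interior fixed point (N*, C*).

N* ≈ 501, C* ≈ 89.8

Set dC/dt = 0 with C > 0: 0.00123N - 0.616 = 0, so N* = 0.616/0.00123 = 501.
Set dN/dt = 0 with N > 0: 0.849 - 0.00945C = 0, so C* = 0.849/0.00945 = 89.8.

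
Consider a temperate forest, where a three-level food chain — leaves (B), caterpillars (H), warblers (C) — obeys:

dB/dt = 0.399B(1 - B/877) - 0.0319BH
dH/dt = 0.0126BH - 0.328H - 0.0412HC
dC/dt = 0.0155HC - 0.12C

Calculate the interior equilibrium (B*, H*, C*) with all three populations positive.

B* ≈ 334, H* ≈ 7.74, C* ≈ 94.2

From dC/dt = 0: 0.0155H* = 0.12, so H* = 7.74.
From dB/dt = 0: 0.399(1 - B*/877) = 0.0319·7.74, giving B* = 877·(1 - 0.619) = 334.
From dH/dt = 0: 0.0126·334 - 0.328 = 0.0412C*, so C* = 3.88/0.0412 = 94.2.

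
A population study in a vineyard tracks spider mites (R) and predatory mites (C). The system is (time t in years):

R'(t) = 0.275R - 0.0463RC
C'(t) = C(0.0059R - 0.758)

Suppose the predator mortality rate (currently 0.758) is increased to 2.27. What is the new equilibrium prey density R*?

At the interior fixed point, setting dC/dt = 0 with C > 0 fixes R* = (predator death rate)/(RC coefficient) — independent of the other coefficients.
With the change, R* = 2.27/0.0059 = 385; it rises from 128.

R* ≈ 385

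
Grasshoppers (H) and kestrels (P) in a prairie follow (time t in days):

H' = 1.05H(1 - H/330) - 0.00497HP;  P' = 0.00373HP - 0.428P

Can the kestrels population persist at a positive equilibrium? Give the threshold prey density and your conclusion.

Threshold H = 115; K > 115, so yes, the predator persists.

The predator equation gives dP/dt > 0 only when H > 0.428/0.00373 = 115.
Without the predator, H → K = 330. Since 330 > 115, the predator can invade and persist.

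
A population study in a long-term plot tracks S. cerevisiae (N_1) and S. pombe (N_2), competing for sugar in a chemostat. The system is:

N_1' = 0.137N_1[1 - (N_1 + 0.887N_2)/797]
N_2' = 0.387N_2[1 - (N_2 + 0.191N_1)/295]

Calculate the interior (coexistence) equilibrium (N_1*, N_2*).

Setting both brackets to zero gives the nullclines N_1 + 0.887N_2 = 797 and 0.191N_1 + N_2 = 295.
Substituting N_2 = 295 - 0.191N_1 into the first: N_1(1 - 0.887·0.191) = 797 - 0.887·295.
So N_1* = 535/0.831 = 645, and then N_2* = 295 - 0.191·645 = 172.

N_1* ≈ 645, N_2* ≈ 172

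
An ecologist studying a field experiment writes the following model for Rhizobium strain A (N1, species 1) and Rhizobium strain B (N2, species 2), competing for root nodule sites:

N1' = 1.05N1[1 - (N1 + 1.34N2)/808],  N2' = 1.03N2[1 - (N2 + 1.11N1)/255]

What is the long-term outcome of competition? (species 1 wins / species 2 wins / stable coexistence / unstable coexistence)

species 1 excludes species 2

Compare the nullcline intercepts: K1/α12 = 808/1.34 = 603 > K2 = 255; K2/α21 = 255/1.11 = 230 < K1 = 808.
Since the inequalities point opposite ways, species 1 can invade but species 2 cannot.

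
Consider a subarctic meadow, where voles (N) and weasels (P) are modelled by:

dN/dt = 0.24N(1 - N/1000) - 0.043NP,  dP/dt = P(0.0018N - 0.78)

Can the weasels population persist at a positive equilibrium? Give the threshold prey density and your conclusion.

The predator equation gives dP/dt > 0 only when N > 0.78/0.0018 = 433.
Without the predator, N → K = 1000. Since 1000 > 433, the predator can invade and persist.

Threshold N = 433; K > 433, so yes, the predator persists.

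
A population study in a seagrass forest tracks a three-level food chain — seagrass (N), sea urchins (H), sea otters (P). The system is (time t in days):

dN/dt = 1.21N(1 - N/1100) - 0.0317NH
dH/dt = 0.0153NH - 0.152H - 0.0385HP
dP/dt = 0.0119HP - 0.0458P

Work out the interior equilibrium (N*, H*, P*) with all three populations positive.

From dP/dt = 0: 0.0119H* = 0.0458, so H* = 3.85.
From dN/dt = 0: 1.21(1 - N*/1100) = 0.0317·3.85, giving N* = 1100·(1 - 0.101) = 989.
From dH/dt = 0: 0.0153·989 - 0.152 = 0.0385P*, so P* = 15/0.0385 = 389.

N* ≈ 989, H* ≈ 3.85, P* ≈ 389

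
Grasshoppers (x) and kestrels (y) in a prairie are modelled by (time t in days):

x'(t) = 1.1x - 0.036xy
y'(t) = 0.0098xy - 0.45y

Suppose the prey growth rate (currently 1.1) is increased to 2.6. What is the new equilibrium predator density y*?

y* ≈ 72.2

At the interior fixed point, setting dx/dt = 0 with x > 0 fixes y* = (prey growth rate)/(xy coefficient) — independent of the other coefficients.
With the change, y* = 2.6/0.036 = 72.2; it rises from 30.6.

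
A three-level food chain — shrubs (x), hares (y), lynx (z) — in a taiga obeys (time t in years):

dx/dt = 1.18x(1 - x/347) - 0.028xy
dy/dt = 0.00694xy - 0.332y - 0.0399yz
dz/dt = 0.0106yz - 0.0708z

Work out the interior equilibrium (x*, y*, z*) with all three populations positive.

From dz/dt = 0: 0.0106y* = 0.0708, so y* = 6.68.
From dx/dt = 0: 1.18(1 - x*/347) = 0.028·6.68, giving x* = 347·(1 - 0.158) = 292.
From dy/dt = 0: 0.00694·292 - 0.332 = 0.0399z*, so z* = 1.69/0.0399 = 42.5.

x* ≈ 292, y* ≈ 6.68, z* ≈ 42.5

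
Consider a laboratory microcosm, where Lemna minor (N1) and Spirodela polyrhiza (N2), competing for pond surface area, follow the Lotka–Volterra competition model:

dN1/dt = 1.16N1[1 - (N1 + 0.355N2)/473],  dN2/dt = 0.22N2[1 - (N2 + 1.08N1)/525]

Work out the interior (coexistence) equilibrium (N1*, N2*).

N1* ≈ 465, N2* ≈ 23

Setting both brackets to zero gives the nullclines N1 + 0.355N2 = 473 and 1.08N1 + N2 = 525.
Substituting N2 = 525 - 1.08N1 into the first: N1(1 - 0.355·1.08) = 473 - 0.355·525.
So N1* = 287/0.617 = 465, and then N2* = 525 - 1.08·465 = 23.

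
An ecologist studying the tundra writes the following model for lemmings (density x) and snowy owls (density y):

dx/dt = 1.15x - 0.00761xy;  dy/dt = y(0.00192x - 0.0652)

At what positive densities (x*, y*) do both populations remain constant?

Set dy/dt = 0 with y > 0: 0.00192x - 0.0652 = 0, so x* = 0.0652/0.00192 = 34.
Set dx/dt = 0 with x > 0: 1.15 - 0.00761y = 0, so y* = 1.15/0.00761 = 151.

x* ≈ 34, y* ≈ 151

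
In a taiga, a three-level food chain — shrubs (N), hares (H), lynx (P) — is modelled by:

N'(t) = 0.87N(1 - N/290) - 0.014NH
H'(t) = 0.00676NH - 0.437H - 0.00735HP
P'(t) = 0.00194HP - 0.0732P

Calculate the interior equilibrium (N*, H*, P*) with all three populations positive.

N* ≈ 114, H* ≈ 37.7, P* ≈ 45.3

From dP/dt = 0: 0.00194H* = 0.0732, so H* = 37.7.
From dN/dt = 0: 0.87(1 - N*/290) = 0.014·37.7, giving N* = 290·(1 - 0.607) = 114.
From dH/dt = 0: 0.00676·114 - 0.437 = 0.00735P*, so P* = 0.333/0.00735 = 45.3.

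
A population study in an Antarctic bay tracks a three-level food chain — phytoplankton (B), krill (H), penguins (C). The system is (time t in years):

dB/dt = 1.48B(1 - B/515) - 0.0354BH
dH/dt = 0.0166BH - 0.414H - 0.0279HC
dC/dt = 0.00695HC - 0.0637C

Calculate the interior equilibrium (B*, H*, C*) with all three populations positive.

B* ≈ 402, H* ≈ 9.17, C* ≈ 224

From dC/dt = 0: 0.00695H* = 0.0637, so H* = 9.17.
From dB/dt = 0: 1.48(1 - B*/515) = 0.0354·9.17, giving B* = 515·(1 - 0.219) = 402.
From dH/dt = 0: 0.0166·402 - 0.414 = 0.0279C*, so C* = 6.26/0.0279 = 224.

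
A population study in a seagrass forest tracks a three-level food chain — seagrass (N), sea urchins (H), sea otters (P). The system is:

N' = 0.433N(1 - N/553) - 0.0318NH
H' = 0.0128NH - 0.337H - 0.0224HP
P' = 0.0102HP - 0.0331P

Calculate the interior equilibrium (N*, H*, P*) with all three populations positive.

From dP/dt = 0: 0.0102H* = 0.0331, so H* = 3.25.
From dN/dt = 0: 0.433(1 - N*/553) = 0.0318·3.25, giving N* = 553·(1 - 0.238) = 421.
From dH/dt = 0: 0.0128·421 - 0.337 = 0.0224P*, so P* = 5.05/0.0224 = 226.

N* ≈ 421, H* ≈ 3.25, P* ≈ 226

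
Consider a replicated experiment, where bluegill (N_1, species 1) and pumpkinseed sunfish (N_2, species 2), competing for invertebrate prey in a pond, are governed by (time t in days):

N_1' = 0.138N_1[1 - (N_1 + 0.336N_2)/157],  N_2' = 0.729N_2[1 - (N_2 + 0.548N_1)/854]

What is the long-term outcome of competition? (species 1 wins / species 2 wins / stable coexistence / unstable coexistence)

Compare the nullcline intercepts: K1/α12 = 157/0.336 = 467 < K2 = 854; K2/α21 = 854/0.548 = 1560 > K1 = 157.
Since the inequalities point opposite ways, species 2 can invade but species 1 cannot.

species 2 excludes species 1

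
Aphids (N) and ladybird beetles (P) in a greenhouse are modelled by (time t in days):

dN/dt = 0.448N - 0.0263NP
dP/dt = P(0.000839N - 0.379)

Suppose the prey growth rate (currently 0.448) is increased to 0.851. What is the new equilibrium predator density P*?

P* ≈ 32.4

At the interior fixed point, setting dN/dt = 0 with N > 0 fixes P* = (prey growth rate)/(NP coefficient) — independent of the other coefficients.
With the change, P* = 0.851/0.0263 = 32.4; it rises from 17.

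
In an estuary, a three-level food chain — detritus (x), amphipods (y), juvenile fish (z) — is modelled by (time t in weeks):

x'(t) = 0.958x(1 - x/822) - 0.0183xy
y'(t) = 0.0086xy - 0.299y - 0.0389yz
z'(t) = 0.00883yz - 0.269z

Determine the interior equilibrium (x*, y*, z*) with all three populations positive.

x* ≈ 344, y* ≈ 30.5, z* ≈ 68.3

From dz/dt = 0: 0.00883y* = 0.269, so y* = 30.5.
From dx/dt = 0: 0.958(1 - x*/822) = 0.0183·30.5, giving x* = 822·(1 - 0.582) = 344.
From dy/dt = 0: 0.0086·344 - 0.299 = 0.0389z*, so z* = 2.66/0.0389 = 68.3.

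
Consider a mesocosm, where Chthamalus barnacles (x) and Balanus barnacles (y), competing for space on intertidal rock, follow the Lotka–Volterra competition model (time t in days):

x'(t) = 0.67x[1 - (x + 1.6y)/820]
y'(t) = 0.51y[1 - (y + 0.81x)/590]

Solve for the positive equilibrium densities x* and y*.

x* ≈ 419, y* ≈ 251

Setting both brackets to zero gives the nullclines x + 1.6y = 820 and 0.81x + y = 590.
Substituting y = 590 - 0.81x into the first: x(1 - 1.6·0.81) = 820 - 1.6·590.
So x* = -124/-0.296 = 419, and then y* = 590 - 0.81·419 = 251.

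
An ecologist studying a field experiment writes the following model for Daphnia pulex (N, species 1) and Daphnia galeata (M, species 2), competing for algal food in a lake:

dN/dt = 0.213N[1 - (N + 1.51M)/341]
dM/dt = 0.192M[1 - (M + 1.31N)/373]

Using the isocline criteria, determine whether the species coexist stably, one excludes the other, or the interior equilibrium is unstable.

unstable coexistence (outcome depends on initial conditions)

Compare the nullcline intercepts: K1/α12 = 341/1.51 = 226 < K2 = 373; K2/α21 = 373/1.31 = 285 < K1 = 341.
Since both are reversed, neither can invade when rare; the interior point is a saddle.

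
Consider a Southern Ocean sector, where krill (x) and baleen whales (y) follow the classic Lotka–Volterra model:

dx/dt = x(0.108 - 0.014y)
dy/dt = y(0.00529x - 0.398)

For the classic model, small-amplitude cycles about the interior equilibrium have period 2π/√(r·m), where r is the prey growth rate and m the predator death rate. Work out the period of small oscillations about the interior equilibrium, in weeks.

T ≈ 30.3 weeks

Here r = 0.108 and m = 0.398, so r·m = 0.043.
ω = √0.043 = 0.207 per week, hence T = 2π/ω ≈ 30.3 weeks.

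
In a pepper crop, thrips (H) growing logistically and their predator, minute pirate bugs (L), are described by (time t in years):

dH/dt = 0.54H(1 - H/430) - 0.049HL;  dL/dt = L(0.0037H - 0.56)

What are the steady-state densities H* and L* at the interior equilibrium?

H* ≈ 151, L* ≈ 7.14

From dL/dt = 0 with L > 0: 0.0037H* = 0.56, so H* = 151.
Substitute into dH/dt = 0: 0.54(1 - 151/430) = 0.049L*.
The bracket is 0.648, giving L* = 0.35/0.049 = 7.14.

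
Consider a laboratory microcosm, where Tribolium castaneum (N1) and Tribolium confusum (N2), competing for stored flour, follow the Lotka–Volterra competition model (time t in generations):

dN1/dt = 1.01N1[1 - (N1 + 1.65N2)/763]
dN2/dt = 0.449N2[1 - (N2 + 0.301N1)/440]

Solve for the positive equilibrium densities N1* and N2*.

N1* ≈ 73.5, N2* ≈ 418

Setting both brackets to zero gives the nullclines N1 + 1.65N2 = 763 and 0.301N1 + N2 = 440.
Substituting N2 = 440 - 0.301N1 into the first: N1(1 - 1.65·0.301) = 763 - 1.65·440.
So N1* = 37/0.503 = 73.5, and then N2* = 440 - 0.301·73.5 = 418.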